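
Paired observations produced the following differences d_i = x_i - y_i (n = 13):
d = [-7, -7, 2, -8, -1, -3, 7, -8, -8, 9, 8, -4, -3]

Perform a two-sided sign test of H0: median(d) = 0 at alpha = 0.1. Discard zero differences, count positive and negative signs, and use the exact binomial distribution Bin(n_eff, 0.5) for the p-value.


Step 1: Discard zero differences. Original n = 13; n_eff = number of nonzero differences = 13.
Nonzero differences (with sign): -7, -7, +2, -8, -1, -3, +7, -8, -8, +9, +8, -4, -3
Step 2: Count signs: positive = 4, negative = 9.
Step 3: Under H0: P(positive) = 0.5, so the number of positives S ~ Bin(13, 0.5).
Step 4: Two-sided exact p-value = sum of Bin(13,0.5) probabilities at or below the observed probability = 0.266846.
Step 5: alpha = 0.1. fail to reject H0.

n_eff = 13, pos = 4, neg = 9, p = 0.266846, fail to reject H0.


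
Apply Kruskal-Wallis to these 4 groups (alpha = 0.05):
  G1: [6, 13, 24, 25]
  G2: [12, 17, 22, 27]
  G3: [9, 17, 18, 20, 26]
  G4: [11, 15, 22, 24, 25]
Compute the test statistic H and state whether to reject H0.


Step 1: Combine all N = 18 observations and assign midranks.
sorted (value, group, rank): (6,G1,1), (9,G3,2), (11,G4,3), (12,G2,4), (13,G1,5), (15,G4,6), (17,G2,7.5), (17,G3,7.5), (18,G3,9), (20,G3,10), (22,G2,11.5), (22,G4,11.5), (24,G1,13.5), (24,G4,13.5), (25,G1,15.5), (25,G4,15.5), (26,G3,17), (27,G2,18)
Step 2: Sum ranks within each group.
R_1 = 35 (n_1 = 4)
R_2 = 41 (n_2 = 4)
R_3 = 45.5 (n_3 = 5)
R_4 = 49.5 (n_4 = 5)
Step 3: H = 12/(N(N+1)) * sum(R_i^2/n_i) - 3(N+1)
     = 12/(18*19) * (35^2/4 + 41^2/4 + 45.5^2/5 + 49.5^2/5) - 3*19
     = 0.035088 * 1630.6 - 57
     = 0.214035.
Step 4: Ties present; correction factor C = 1 - 24/(18^3 - 18) = 0.995872. Corrected H = 0.214035 / 0.995872 = 0.214922.
Step 5: Under H0, H ~ chi^2(3); p-value = 0.975145.
Step 6: alpha = 0.05. fail to reject H0.

H = 0.2149, df = 3, p = 0.975145, fail to reject H0.


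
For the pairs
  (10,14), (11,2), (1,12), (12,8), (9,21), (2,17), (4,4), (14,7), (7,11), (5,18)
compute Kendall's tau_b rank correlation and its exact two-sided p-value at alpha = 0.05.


Step 1: Enumerate the 45 unordered pairs (i,j) with i<j and classify each by sign(x_j-x_i) * sign(y_j-y_i).
  (1,2):dx=+1,dy=-12->D; (1,3):dx=-9,dy=-2->C; (1,4):dx=+2,dy=-6->D; (1,5):dx=-1,dy=+7->D
  (1,6):dx=-8,dy=+3->D; (1,7):dx=-6,dy=-10->C; (1,8):dx=+4,dy=-7->D; (1,9):dx=-3,dy=-3->C
  (1,10):dx=-5,dy=+4->D; (2,3):dx=-10,dy=+10->D; (2,4):dx=+1,dy=+6->C; (2,5):dx=-2,dy=+19->D
  (2,6):dx=-9,dy=+15->D; (2,7):dx=-7,dy=+2->D; (2,8):dx=+3,dy=+5->C; (2,9):dx=-4,dy=+9->D
  (2,10):dx=-6,dy=+16->D; (3,4):dx=+11,dy=-4->D; (3,5):dx=+8,dy=+9->C; (3,6):dx=+1,dy=+5->C
  (3,7):dx=+3,dy=-8->D; (3,8):dx=+13,dy=-5->D; (3,9):dx=+6,dy=-1->D; (3,10):dx=+4,dy=+6->C
  (4,5):dx=-3,dy=+13->D; (4,6):dx=-10,dy=+9->D; (4,7):dx=-8,dy=-4->C; (4,8):dx=+2,dy=-1->D
  (4,9):dx=-5,dy=+3->D; (4,10):dx=-7,dy=+10->D; (5,6):dx=-7,dy=-4->C; (5,7):dx=-5,dy=-17->C
  (5,8):dx=+5,dy=-14->D; (5,9):dx=-2,dy=-10->C; (5,10):dx=-4,dy=-3->C; (6,7):dx=+2,dy=-13->D
  (6,8):dx=+12,dy=-10->D; (6,9):dx=+5,dy=-6->D; (6,10):dx=+3,dy=+1->C; (7,8):dx=+10,dy=+3->C
  (7,9):dx=+3,dy=+7->C; (7,10):dx=+1,dy=+14->C; (8,9):dx=-7,dy=+4->D; (8,10):dx=-9,dy=+11->D
  (9,10):dx=-2,dy=+7->D
Step 2: C = 17, D = 28, total pairs = 45.
Step 3: tau = (C - D)/(n(n-1)/2) = (17 - 28)/45 = -0.244444.
Step 4: Exact two-sided p-value (enumerate n! = 3628800 permutations of y under H0): p = 0.380720.
Step 5: alpha = 0.05. fail to reject H0.

tau_b = -0.2444 (C=17, D=28), p = 0.380720, fail to reject H0.


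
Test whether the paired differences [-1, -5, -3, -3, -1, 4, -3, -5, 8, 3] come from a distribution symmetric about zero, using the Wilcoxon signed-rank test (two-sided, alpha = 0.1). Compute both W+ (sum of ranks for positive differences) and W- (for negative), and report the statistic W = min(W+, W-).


Step 1: Drop any zero differences (none here) and take |d_i|.
|d| = [1, 5, 3, 3, 1, 4, 3, 5, 8, 3]
Step 2: Midrank |d_i| (ties get averaged ranks).
ranks: |1|->1.5, |5|->8.5, |3|->4.5, |3|->4.5, |1|->1.5, |4|->7, |3|->4.5, |5|->8.5, |8|->10, |3|->4.5
Step 3: Attach original signs; sum ranks with positive sign and with negative sign.
W+ = 7 + 10 + 4.5 = 21.5
W- = 1.5 + 8.5 + 4.5 + 4.5 + 1.5 + 4.5 + 8.5 = 33.5
(Check: W+ + W- = 55 should equal n(n+1)/2 = 55.)
Step 4: Test statistic W = min(W+, W-) = 21.5.
Step 5: Ties in |d|, so use the tie-corrected normal approximation.
        E[W] = n(n+1)/4 = 10*11/4 = 27.5.
        Tie groups: |d|=1 (t=2), |d|=3 (t=4), |d|=5 (t=2); sum(t^3 - t) = 72.
        Var[W] = n(n+1)(2n+1)/24 - sum(t^3-t)/48 = 2310/24 - 72/48 = 94.75.
        z = (W - E[W]) / sqrt(Var[W]) = (21.5 - 27.5) / 9.7340 = -0.6164.
        Two-sided p = 2*Phi(z) = 0.537631.
Step 6: alpha = 0.1. fail to reject H0.

W+ = 21.5, W- = 33.5, W = min = 21.5, p = 0.537631, fail to reject H0.


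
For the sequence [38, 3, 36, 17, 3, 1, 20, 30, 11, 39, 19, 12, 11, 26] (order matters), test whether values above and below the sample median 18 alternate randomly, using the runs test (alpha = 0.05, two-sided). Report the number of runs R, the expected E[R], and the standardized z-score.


Step 1: Compute median = 18; label A = above, B = below.
Labels in order: ABABBBAABAABBA  (n_A = 7, n_B = 7)
Step 2: Count runs R = 9.
Step 3: Under H0 (random ordering), E[R] = 2*n_A*n_B/(n_A+n_B) + 1 = 2*7*7/14 + 1 = 8.0000.
        Var[R] = 2*n_A*n_B*(2*n_A*n_B - n_A - n_B) / ((n_A+n_B)^2 * (n_A+n_B-1)) = 8232/2548 = 3.2308.
        SD[R] = 1.7974.
Step 4: Continuity-corrected z = (R - 0.5 - E[R]) / SD[R] = (9 - 0.5 - 8.0000) / 1.7974 = 0.2782.
Step 5: Two-sided p-value via normal approximation = 2*(1 - Phi(|z|)) = 0.780879.
Step 6: alpha = 0.05. fail to reject H0.

R = 9, z = 0.2782, p = 0.780879, fail to reject H0.


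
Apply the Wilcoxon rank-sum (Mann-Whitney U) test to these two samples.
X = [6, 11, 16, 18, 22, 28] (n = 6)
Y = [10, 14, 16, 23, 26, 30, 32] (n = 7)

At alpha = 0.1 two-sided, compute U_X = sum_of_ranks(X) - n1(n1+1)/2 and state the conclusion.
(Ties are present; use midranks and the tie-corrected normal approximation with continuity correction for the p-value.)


Step 1: Combine and sort all 13 observations; assign midranks.
sorted (value, group): (6,X), (10,Y), (11,X), (14,Y), (16,X), (16,Y), (18,X), (22,X), (23,Y), (26,Y), (28,X), (30,Y), (32,Y)
ranks: 6->1, 10->2, 11->3, 14->4, 16->5.5, 16->5.5, 18->7, 22->8, 23->9, 26->10, 28->11, 30->12, 32->13
Step 2: Rank sum for X: R1 = 1 + 3 + 5.5 + 7 + 8 + 11 = 35.5.
Step 3: U_X = R1 - n1(n1+1)/2 = 35.5 - 6*7/2 = 35.5 - 21 = 14.5.
       U_Y = n1*n2 - U_X = 42 - 14.5 = 27.5.
Step 4: Ties are present, so use the tie-corrected normal approximation (with continuity correction) for the p-value.
Step 5: p-value = 0.390714; compare to alpha = 0.1. fail to reject H0.

U_X = 14.5, p = 0.390714, fail to reject H0 at alpha = 0.1.


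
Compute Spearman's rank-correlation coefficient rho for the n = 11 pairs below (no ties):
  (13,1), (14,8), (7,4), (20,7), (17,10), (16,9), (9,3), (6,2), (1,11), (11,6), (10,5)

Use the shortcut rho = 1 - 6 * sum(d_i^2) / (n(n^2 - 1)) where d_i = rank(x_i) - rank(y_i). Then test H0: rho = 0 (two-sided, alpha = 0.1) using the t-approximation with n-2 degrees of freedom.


Step 1: Rank x and y separately (midranks; no ties here).
rank(x): 13->7, 14->8, 7->3, 20->11, 17->10, 16->9, 9->4, 6->2, 1->1, 11->6, 10->5
rank(y): 1->1, 8->8, 4->4, 7->7, 10->10, 9->9, 3->3, 2->2, 11->11, 6->6, 5->5
Step 2: d_i = R_x(i) - R_y(i); compute d_i^2.
  (7-1)^2=36, (8-8)^2=0, (3-4)^2=1, (11-7)^2=16, (10-10)^2=0, (9-9)^2=0, (4-3)^2=1, (2-2)^2=0, (1-11)^2=100, (6-6)^2=0, (5-5)^2=0
sum(d^2) = 154.
Step 3: rho = 1 - 6*154 / (11*(11^2 - 1)) = 1 - 924/1320 = 0.300000.
Step 4: Under H0, t = rho * sqrt((n-2)/(1-rho^2)) = 0.9435 ~ t(9).
Step 5: Two-sided p-value from the t-distribution with 9 df = 0.370083.
Step 6: alpha = 0.1. fail to reject H0.

rho = 0.3000, p = 0.370083, fail to reject H0 at alpha = 0.1.


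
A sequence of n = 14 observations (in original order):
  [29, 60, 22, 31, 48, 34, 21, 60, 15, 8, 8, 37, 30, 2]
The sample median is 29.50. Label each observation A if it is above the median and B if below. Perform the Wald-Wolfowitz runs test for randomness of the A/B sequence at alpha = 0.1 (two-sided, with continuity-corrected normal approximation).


Step 1: Compute median = 29.50; label A = above, B = below.
Labels in order: BABAAABABBBAAB  (n_A = 7, n_B = 7)
Step 2: Count runs R = 9.
Step 3: Under H0 (random ordering), E[R] = 2*n_A*n_B/(n_A+n_B) + 1 = 2*7*7/14 + 1 = 8.0000.
        Var[R] = 2*n_A*n_B*(2*n_A*n_B - n_A - n_B) / ((n_A+n_B)^2 * (n_A+n_B-1)) = 8232/2548 = 3.2308.
        SD[R] = 1.7974.
Step 4: Continuity-corrected z = (R - 0.5 - E[R]) / SD[R] = (9 - 0.5 - 8.0000) / 1.7974 = 0.2782.
Step 5: Two-sided p-value via normal approximation = 2*(1 - Phi(|z|)) = 0.780879.
Step 6: alpha = 0.1. fail to reject H0.

R = 9, z = 0.2782, p = 0.780879, fail to reject H0.


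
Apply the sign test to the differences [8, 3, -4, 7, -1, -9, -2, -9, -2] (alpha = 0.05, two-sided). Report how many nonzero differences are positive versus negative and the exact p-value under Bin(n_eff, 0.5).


Step 1: Discard zero differences. Original n = 9; n_eff = number of nonzero differences = 9.
Nonzero differences (with sign): +8, +3, -4, +7, -1, -9, -2, -9, -2
Step 2: Count signs: positive = 3, negative = 6.
Step 3: Under H0: P(positive) = 0.5, so the number of positives S ~ Bin(9, 0.5).
Step 4: Two-sided exact p-value = sum of Bin(9,0.5) probabilities at or below the observed probability = 0.507812.
Step 5: alpha = 0.05. fail to reject H0.

n_eff = 9, pos = 3, neg = 6, p = 0.507812, fail to reject H0.


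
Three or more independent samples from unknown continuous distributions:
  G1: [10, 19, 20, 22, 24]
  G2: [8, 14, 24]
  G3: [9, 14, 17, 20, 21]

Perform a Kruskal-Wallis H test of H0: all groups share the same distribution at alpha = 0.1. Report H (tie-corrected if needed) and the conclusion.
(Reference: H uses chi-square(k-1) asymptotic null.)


Step 1: Combine all N = 13 observations and assign midranks.
sorted (value, group, rank): (8,G2,1), (9,G3,2), (10,G1,3), (14,G2,4.5), (14,G3,4.5), (17,G3,6), (19,G1,7), (20,G1,8.5), (20,G3,8.5), (21,G3,10), (22,G1,11), (24,G1,12.5), (24,G2,12.5)
Step 2: Sum ranks within each group.
R_1 = 42 (n_1 = 5)
R_2 = 18 (n_2 = 3)
R_3 = 31 (n_3 = 5)
Step 3: H = 12/(N(N+1)) * sum(R_i^2/n_i) - 3(N+1)
     = 12/(13*14) * (42^2/5 + 18^2/3 + 31^2/5) - 3*14
     = 0.065934 * 653 - 42
     = 1.054945.
Step 4: Ties present; correction factor C = 1 - 18/(13^3 - 13) = 0.991758. Corrected H = 1.054945 / 0.991758 = 1.063712.
Step 5: Under H0, H ~ chi^2(2); p-value = 0.587514.
Step 6: alpha = 0.1. fail to reject H0.

H = 1.0637, df = 2, p = 0.587514, fail to reject H0.


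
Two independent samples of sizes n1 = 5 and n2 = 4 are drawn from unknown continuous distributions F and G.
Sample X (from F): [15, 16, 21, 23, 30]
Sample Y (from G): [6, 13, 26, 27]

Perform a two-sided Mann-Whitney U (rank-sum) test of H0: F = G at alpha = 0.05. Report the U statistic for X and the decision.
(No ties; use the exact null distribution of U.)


Step 1: Combine and sort all 9 observations; assign midranks.
sorted (value, group): (6,Y), (13,Y), (15,X), (16,X), (21,X), (23,X), (26,Y), (27,Y), (30,X)
ranks: 6->1, 13->2, 15->3, 16->4, 21->5, 23->6, 26->7, 27->8, 30->9
Step 2: Rank sum for X: R1 = 3 + 4 + 5 + 6 + 9 = 27.
Step 3: U_X = R1 - n1(n1+1)/2 = 27 - 5*6/2 = 27 - 15 = 12.
       U_Y = n1*n2 - U_X = 20 - 12 = 8.
Step 4: No ties, so the exact null distribution of U (based on enumerating the C(9,5) = 126 equally likely rank assignments) gives the two-sided p-value.
Step 5: p-value = 0.730159; compare to alpha = 0.05. fail to reject H0.

U_X = 12, p = 0.730159, fail to reject H0 at alpha = 0.05.


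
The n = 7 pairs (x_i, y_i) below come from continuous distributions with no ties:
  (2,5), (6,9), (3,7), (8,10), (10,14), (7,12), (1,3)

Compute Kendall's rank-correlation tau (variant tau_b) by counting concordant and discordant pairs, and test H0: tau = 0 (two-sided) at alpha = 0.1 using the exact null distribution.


Step 1: Enumerate the 21 unordered pairs (i,j) with i<j and classify each by sign(x_j-x_i) * sign(y_j-y_i).
  (1,2):dx=+4,dy=+4->C; (1,3):dx=+1,dy=+2->C; (1,4):dx=+6,dy=+5->C; (1,5):dx=+8,dy=+9->C
  (1,6):dx=+5,dy=+7->C; (1,7):dx=-1,dy=-2->C; (2,3):dx=-3,dy=-2->C; (2,4):dx=+2,dy=+1->C
  (2,5):dx=+4,dy=+5->C; (2,6):dx=+1,dy=+3->C; (2,7):dx=-5,dy=-6->C; (3,4):dx=+5,dy=+3->C
  (3,5):dx=+7,dy=+7->C; (3,6):dx=+4,dy=+5->C; (3,7):dx=-2,dy=-4->C; (4,5):dx=+2,dy=+4->C
  (4,6):dx=-1,dy=+2->D; (4,7):dx=-7,dy=-7->C; (5,6):dx=-3,dy=-2->C; (5,7):dx=-9,dy=-11->C
  (6,7):dx=-6,dy=-9->C
Step 2: C = 20, D = 1, total pairs = 21.
Step 3: tau = (C - D)/(n(n-1)/2) = (20 - 1)/21 = 0.904762.
Step 4: Exact two-sided p-value (enumerate n! = 5040 permutations of y under H0): p = 0.002778.
Step 5: alpha = 0.1. reject H0.

tau_b = 0.9048 (C=20, D=1), p = 0.002778, reject H0.


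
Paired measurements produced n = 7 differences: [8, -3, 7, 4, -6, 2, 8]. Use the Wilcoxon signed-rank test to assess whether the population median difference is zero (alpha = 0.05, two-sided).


Step 1: Drop any zero differences (none here) and take |d_i|.
|d| = [8, 3, 7, 4, 6, 2, 8]
Step 2: Midrank |d_i| (ties get averaged ranks).
ranks: |8|->6.5, |3|->2, |7|->5, |4|->3, |6|->4, |2|->1, |8|->6.5
Step 3: Attach original signs; sum ranks with positive sign and with negative sign.
W+ = 6.5 + 5 + 3 + 1 + 6.5 = 22
W- = 2 + 4 = 6
(Check: W+ + W- = 28 should equal n(n+1)/2 = 28.)
Step 4: Test statistic W = min(W+, W-) = 6.
Step 5: Ties in |d|, so use the tie-corrected normal approximation.
        E[W] = n(n+1)/4 = 7*8/4 = 14.
        Tie groups: |d|=8 (t=2); sum(t^3 - t) = 6.
        Var[W] = n(n+1)(2n+1)/24 - sum(t^3-t)/48 = 840/24 - 6/48 = 34.875.
        z = (W - E[W]) / sqrt(Var[W]) = (6 - 14) / 5.9055 = -1.3547.
        Two-sided p = 2*Phi(z) = 0.175523.
Step 6: alpha = 0.05. fail to reject H0.

W+ = 22, W- = 6, W = min = 6, p = 0.175523, fail to reject H0.


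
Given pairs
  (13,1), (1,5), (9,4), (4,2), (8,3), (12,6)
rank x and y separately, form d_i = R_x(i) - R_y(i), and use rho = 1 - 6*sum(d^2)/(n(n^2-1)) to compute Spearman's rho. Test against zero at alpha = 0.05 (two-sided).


Step 1: Rank x and y separately (midranks; no ties here).
rank(x): 13->6, 1->1, 9->4, 4->2, 8->3, 12->5
rank(y): 1->1, 5->5, 4->4, 2->2, 3->3, 6->6
Step 2: d_i = R_x(i) - R_y(i); compute d_i^2.
  (6-1)^2=25, (1-5)^2=16, (4-4)^2=0, (2-2)^2=0, (3-3)^2=0, (5-6)^2=1
sum(d^2) = 42.
Step 3: rho = 1 - 6*42 / (6*(6^2 - 1)) = 1 - 252/210 = -0.200000.
Step 4: Under H0, t = rho * sqrt((n-2)/(1-rho^2)) = -0.4082 ~ t(4).
Step 5: Two-sided p-value from the t-distribution with 4 df = 0.704000.
Step 6: alpha = 0.05. fail to reject H0.

rho = -0.2000, p = 0.704000, fail to reject H0 at alpha = 0.05.


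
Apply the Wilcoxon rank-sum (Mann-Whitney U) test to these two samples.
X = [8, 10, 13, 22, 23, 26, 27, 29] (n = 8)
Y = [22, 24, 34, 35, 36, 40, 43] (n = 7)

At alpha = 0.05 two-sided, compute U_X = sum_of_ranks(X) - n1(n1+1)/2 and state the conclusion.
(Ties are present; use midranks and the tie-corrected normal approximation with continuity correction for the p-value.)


Step 1: Combine and sort all 15 observations; assign midranks.
sorted (value, group): (8,X), (10,X), (13,X), (22,X), (22,Y), (23,X), (24,Y), (26,X), (27,X), (29,X), (34,Y), (35,Y), (36,Y), (40,Y), (43,Y)
ranks: 8->1, 10->2, 13->3, 22->4.5, 22->4.5, 23->6, 24->7, 26->8, 27->9, 29->10, 34->11, 35->12, 36->13, 40->14, 43->15
Step 2: Rank sum for X: R1 = 1 + 2 + 3 + 4.5 + 6 + 8 + 9 + 10 = 43.5.
Step 3: U_X = R1 - n1(n1+1)/2 = 43.5 - 8*9/2 = 43.5 - 36 = 7.5.
       U_Y = n1*n2 - U_X = 56 - 7.5 = 48.5.
Step 4: Ties are present, so use the tie-corrected normal approximation (with continuity correction) for the p-value.
Step 5: p-value = 0.020524; compare to alpha = 0.05. reject H0.

U_X = 7.5, p = 0.020524, reject H0 at alpha = 0.05.


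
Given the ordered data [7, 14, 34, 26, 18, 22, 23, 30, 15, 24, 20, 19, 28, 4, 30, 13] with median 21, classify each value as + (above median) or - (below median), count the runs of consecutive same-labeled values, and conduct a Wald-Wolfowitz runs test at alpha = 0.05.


Step 1: Compute median = 21; label A = above, B = below.
Labels in order: BBAABAAABABBABAB  (n_A = 8, n_B = 8)
Step 2: Count runs R = 11.
Step 3: Under H0 (random ordering), E[R] = 2*n_A*n_B/(n_A+n_B) + 1 = 2*8*8/16 + 1 = 9.0000.
        Var[R] = 2*n_A*n_B*(2*n_A*n_B - n_A - n_B) / ((n_A+n_B)^2 * (n_A+n_B-1)) = 14336/3840 = 3.7333.
        SD[R] = 1.9322.
Step 4: Continuity-corrected z = (R - 0.5 - E[R]) / SD[R] = (11 - 0.5 - 9.0000) / 1.9322 = 0.7763.
Step 5: Two-sided p-value via normal approximation = 2*(1 - Phi(|z|)) = 0.437558.
Step 6: alpha = 0.05. fail to reject H0.

R = 11, z = 0.7763, p = 0.437558, fail to reject H0.


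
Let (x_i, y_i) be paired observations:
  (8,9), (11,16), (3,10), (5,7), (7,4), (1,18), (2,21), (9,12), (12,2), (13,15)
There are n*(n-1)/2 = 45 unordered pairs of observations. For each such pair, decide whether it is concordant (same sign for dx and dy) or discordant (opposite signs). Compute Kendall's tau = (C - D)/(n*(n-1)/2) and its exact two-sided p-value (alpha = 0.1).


Step 1: Enumerate the 45 unordered pairs (i,j) with i<j and classify each by sign(x_j-x_i) * sign(y_j-y_i).
  (1,2):dx=+3,dy=+7->C; (1,3):dx=-5,dy=+1->D; (1,4):dx=-3,dy=-2->C; (1,5):dx=-1,dy=-5->C
  (1,6):dx=-7,dy=+9->D; (1,7):dx=-6,dy=+12->D; (1,8):dx=+1,dy=+3->C; (1,9):dx=+4,dy=-7->D
  (1,10):dx=+5,dy=+6->C; (2,3):dx=-8,dy=-6->C; (2,4):dx=-6,dy=-9->C; (2,5):dx=-4,dy=-12->C
  (2,6):dx=-10,dy=+2->D; (2,7):dx=-9,dy=+5->D; (2,8):dx=-2,dy=-4->C; (2,9):dx=+1,dy=-14->D
  (2,10):dx=+2,dy=-1->D; (3,4):dx=+2,dy=-3->D; (3,5):dx=+4,dy=-6->D; (3,6):dx=-2,dy=+8->D
  (3,7):dx=-1,dy=+11->D; (3,8):dx=+6,dy=+2->C; (3,9):dx=+9,dy=-8->D; (3,10):dx=+10,dy=+5->C
  (4,5):dx=+2,dy=-3->D; (4,6):dx=-4,dy=+11->D; (4,7):dx=-3,dy=+14->D; (4,8):dx=+4,dy=+5->C
  (4,9):dx=+7,dy=-5->D; (4,10):dx=+8,dy=+8->C; (5,6):dx=-6,dy=+14->D; (5,7):dx=-5,dy=+17->D
  (5,8):dx=+2,dy=+8->C; (5,9):dx=+5,dy=-2->D; (5,10):dx=+6,dy=+11->C; (6,7):dx=+1,dy=+3->C
  (6,8):dx=+8,dy=-6->D; (6,9):dx=+11,dy=-16->D; (6,10):dx=+12,dy=-3->D; (7,8):dx=+7,dy=-9->D
  (7,9):dx=+10,dy=-19->D; (7,10):dx=+11,dy=-6->D; (8,9):dx=+3,dy=-10->D; (8,10):dx=+4,dy=+3->C
  (9,10):dx=+1,dy=+13->C
Step 2: C = 18, D = 27, total pairs = 45.
Step 3: tau = (C - D)/(n(n-1)/2) = (18 - 27)/45 = -0.200000.
Step 4: Exact two-sided p-value (enumerate n! = 3628800 permutations of y under H0): p = 0.484313.
Step 5: alpha = 0.1. fail to reject H0.

tau_b = -0.2000 (C=18, D=27), p = 0.484313, fail to reject H0.


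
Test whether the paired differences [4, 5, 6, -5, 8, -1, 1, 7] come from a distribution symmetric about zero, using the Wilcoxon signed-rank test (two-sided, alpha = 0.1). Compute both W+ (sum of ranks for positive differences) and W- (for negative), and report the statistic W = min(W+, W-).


Step 1: Drop any zero differences (none here) and take |d_i|.
|d| = [4, 5, 6, 5, 8, 1, 1, 7]
Step 2: Midrank |d_i| (ties get averaged ranks).
ranks: |4|->3, |5|->4.5, |6|->6, |5|->4.5, |8|->8, |1|->1.5, |1|->1.5, |7|->7
Step 3: Attach original signs; sum ranks with positive sign and with negative sign.
W+ = 3 + 4.5 + 6 + 8 + 1.5 + 7 = 30
W- = 4.5 + 1.5 = 6
(Check: W+ + W- = 36 should equal n(n+1)/2 = 36.)
Step 4: Test statistic W = min(W+, W-) = 6.
Step 5: Ties in |d|, so use the tie-corrected normal approximation.
        E[W] = n(n+1)/4 = 8*9/4 = 18.
        Tie groups: |d|=1 (t=2), |d|=5 (t=2); sum(t^3 - t) = 12.
        Var[W] = n(n+1)(2n+1)/24 - sum(t^3-t)/48 = 1224/24 - 12/48 = 50.75.
        z = (W - E[W]) / sqrt(Var[W]) = (6 - 18) / 7.1239 = -1.6845.
        Two-sided p = 2*Phi(z) = 0.092091.
Step 6: alpha = 0.1. reject H0.

W+ = 30, W- = 6, W = min = 6, p = 0.092091, reject H0.


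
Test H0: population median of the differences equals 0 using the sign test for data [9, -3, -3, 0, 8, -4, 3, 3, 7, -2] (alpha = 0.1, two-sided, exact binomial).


Step 1: Discard zero differences. Original n = 10; n_eff = number of nonzero differences = 9.
Nonzero differences (with sign): +9, -3, -3, +8, -4, +3, +3, +7, -2
Step 2: Count signs: positive = 5, negative = 4.
Step 3: Under H0: P(positive) = 0.5, so the number of positives S ~ Bin(9, 0.5).
Step 4: Two-sided exact p-value = sum of Bin(9,0.5) probabilities at or below the observed probability = 1.000000.
Step 5: alpha = 0.1. fail to reject H0.

n_eff = 9, pos = 5, neg = 4, p = 1.000000, fail to reject H0.


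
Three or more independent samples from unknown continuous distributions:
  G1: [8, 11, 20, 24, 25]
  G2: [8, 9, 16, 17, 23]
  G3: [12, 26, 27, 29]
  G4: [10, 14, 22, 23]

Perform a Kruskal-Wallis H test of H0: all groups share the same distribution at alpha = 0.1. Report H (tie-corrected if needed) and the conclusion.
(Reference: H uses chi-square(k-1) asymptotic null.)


Step 1: Combine all N = 18 observations and assign midranks.
sorted (value, group, rank): (8,G1,1.5), (8,G2,1.5), (9,G2,3), (10,G4,4), (11,G1,5), (12,G3,6), (14,G4,7), (16,G2,8), (17,G2,9), (20,G1,10), (22,G4,11), (23,G2,12.5), (23,G4,12.5), (24,G1,14), (25,G1,15), (26,G3,16), (27,G3,17), (29,G3,18)
Step 2: Sum ranks within each group.
R_1 = 45.5 (n_1 = 5)
R_2 = 34 (n_2 = 5)
R_3 = 57 (n_3 = 4)
R_4 = 34.5 (n_4 = 4)
Step 3: H = 12/(N(N+1)) * sum(R_i^2/n_i) - 3(N+1)
     = 12/(18*19) * (45.5^2/5 + 34^2/5 + 57^2/4 + 34.5^2/4) - 3*19
     = 0.035088 * 1755.06 - 57
     = 4.581140.
Step 4: Ties present; correction factor C = 1 - 12/(18^3 - 18) = 0.997936. Corrected H = 4.581140 / 0.997936 = 4.590615.
Step 5: Under H0, H ~ chi^2(3); p-value = 0.204349.
Step 6: alpha = 0.1. fail to reject H0.

H = 4.5906, df = 3, p = 0.204349, fail to reject H0.


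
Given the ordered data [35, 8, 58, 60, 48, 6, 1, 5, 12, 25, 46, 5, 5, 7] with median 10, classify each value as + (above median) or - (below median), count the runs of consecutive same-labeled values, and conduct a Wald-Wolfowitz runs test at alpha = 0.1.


Step 1: Compute median = 10; label A = above, B = below.
Labels in order: ABAAABBBAAABBB  (n_A = 7, n_B = 7)
Step 2: Count runs R = 6.
Step 3: Under H0 (random ordering), E[R] = 2*n_A*n_B/(n_A+n_B) + 1 = 2*7*7/14 + 1 = 8.0000.
        Var[R] = 2*n_A*n_B*(2*n_A*n_B - n_A - n_B) / ((n_A+n_B)^2 * (n_A+n_B-1)) = 8232/2548 = 3.2308.
        SD[R] = 1.7974.
Step 4: Continuity-corrected z = (R + 0.5 - E[R]) / SD[R] = (6 + 0.5 - 8.0000) / 1.7974 = -0.8345.
Step 5: Two-sided p-value via normal approximation = 2*(1 - Phi(|z|)) = 0.403986.
Step 6: alpha = 0.1. fail to reject H0.

R = 6, z = -0.8345, p = 0.403986, fail to reject H0.


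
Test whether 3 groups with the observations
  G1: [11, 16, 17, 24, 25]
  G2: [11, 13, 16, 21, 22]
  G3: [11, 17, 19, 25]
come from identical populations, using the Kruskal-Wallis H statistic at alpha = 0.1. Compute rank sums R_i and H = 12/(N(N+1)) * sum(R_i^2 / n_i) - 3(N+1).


Step 1: Combine all N = 14 observations and assign midranks.
sorted (value, group, rank): (11,G1,2), (11,G2,2), (11,G3,2), (13,G2,4), (16,G1,5.5), (16,G2,5.5), (17,G1,7.5), (17,G3,7.5), (19,G3,9), (21,G2,10), (22,G2,11), (24,G1,12), (25,G1,13.5), (25,G3,13.5)
Step 2: Sum ranks within each group.
R_1 = 40.5 (n_1 = 5)
R_2 = 32.5 (n_2 = 5)
R_3 = 32 (n_3 = 4)
Step 3: H = 12/(N(N+1)) * sum(R_i^2/n_i) - 3(N+1)
     = 12/(14*15) * (40.5^2/5 + 32.5^2/5 + 32^2/4) - 3*15
     = 0.057143 * 795.3 - 45
     = 0.445714.
Step 4: Ties present; correction factor C = 1 - 42/(14^3 - 14) = 0.984615. Corrected H = 0.445714 / 0.984615 = 0.452679.
Step 5: Under H0, H ~ chi^2(2); p-value = 0.797447.
Step 6: alpha = 0.1. fail to reject H0.

H = 0.4527, df = 2, p = 0.797447, fail to reject H0.


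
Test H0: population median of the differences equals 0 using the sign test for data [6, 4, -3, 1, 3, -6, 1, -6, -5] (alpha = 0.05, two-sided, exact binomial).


Step 1: Discard zero differences. Original n = 9; n_eff = number of nonzero differences = 9.
Nonzero differences (with sign): +6, +4, -3, +1, +3, -6, +1, -6, -5
Step 2: Count signs: positive = 5, negative = 4.
Step 3: Under H0: P(positive) = 0.5, so the number of positives S ~ Bin(9, 0.5).
Step 4: Two-sided exact p-value = sum of Bin(9,0.5) probabilities at or below the observed probability = 1.000000.
Step 5: alpha = 0.05. fail to reject H0.

n_eff = 9, pos = 5, neg = 4, p = 1.000000, fail to reject H0.


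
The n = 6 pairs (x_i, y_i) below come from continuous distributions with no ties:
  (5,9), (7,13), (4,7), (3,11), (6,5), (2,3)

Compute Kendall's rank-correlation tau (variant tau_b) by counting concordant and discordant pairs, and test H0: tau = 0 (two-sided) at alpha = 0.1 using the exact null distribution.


Step 1: Enumerate the 15 unordered pairs (i,j) with i<j and classify each by sign(x_j-x_i) * sign(y_j-y_i).
  (1,2):dx=+2,dy=+4->C; (1,3):dx=-1,dy=-2->C; (1,4):dx=-2,dy=+2->D; (1,5):dx=+1,dy=-4->D
  (1,6):dx=-3,dy=-6->C; (2,3):dx=-3,dy=-6->C; (2,4):dx=-4,dy=-2->C; (2,5):dx=-1,dy=-8->C
  (2,6):dx=-5,dy=-10->C; (3,4):dx=-1,dy=+4->D; (3,5):dx=+2,dy=-2->D; (3,6):dx=-2,dy=-4->C
  (4,5):dx=+3,dy=-6->D; (4,6):dx=-1,dy=-8->C; (5,6):dx=-4,dy=-2->C
Step 2: C = 10, D = 5, total pairs = 15.
Step 3: tau = (C - D)/(n(n-1)/2) = (10 - 5)/15 = 0.333333.
Step 4: Exact two-sided p-value (enumerate n! = 720 permutations of y under H0): p = 0.469444.
Step 5: alpha = 0.1. fail to reject H0.

tau_b = 0.3333 (C=10, D=5), p = 0.469444, fail to reject H0.


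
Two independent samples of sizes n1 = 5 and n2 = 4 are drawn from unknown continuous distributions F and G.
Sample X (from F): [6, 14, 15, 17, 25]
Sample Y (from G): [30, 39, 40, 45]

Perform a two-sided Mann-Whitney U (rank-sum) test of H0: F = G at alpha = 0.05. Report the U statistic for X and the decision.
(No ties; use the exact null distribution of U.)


Step 1: Combine and sort all 9 observations; assign midranks.
sorted (value, group): (6,X), (14,X), (15,X), (17,X), (25,X), (30,Y), (39,Y), (40,Y), (45,Y)
ranks: 6->1, 14->2, 15->3, 17->4, 25->5, 30->6, 39->7, 40->8, 45->9
Step 2: Rank sum for X: R1 = 1 + 2 + 3 + 4 + 5 = 15.
Step 3: U_X = R1 - n1(n1+1)/2 = 15 - 5*6/2 = 15 - 15 = 0.
       U_Y = n1*n2 - U_X = 20 - 0 = 20.
Step 4: No ties, so the exact null distribution of U (based on enumerating the C(9,5) = 126 equally likely rank assignments) gives the two-sided p-value.
Step 5: p-value = 0.015873; compare to alpha = 0.05. reject H0.

U_X = 0, p = 0.015873, reject H0 at alpha = 0.05.


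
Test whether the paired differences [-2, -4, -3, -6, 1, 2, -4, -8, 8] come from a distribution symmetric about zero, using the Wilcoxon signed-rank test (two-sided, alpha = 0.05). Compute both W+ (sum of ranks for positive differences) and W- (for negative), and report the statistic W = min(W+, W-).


Step 1: Drop any zero differences (none here) and take |d_i|.
|d| = [2, 4, 3, 6, 1, 2, 4, 8, 8]
Step 2: Midrank |d_i| (ties get averaged ranks).
ranks: |2|->2.5, |4|->5.5, |3|->4, |6|->7, |1|->1, |2|->2.5, |4|->5.5, |8|->8.5, |8|->8.5
Step 3: Attach original signs; sum ranks with positive sign and with negative sign.
W+ = 1 + 2.5 + 8.5 = 12
W- = 2.5 + 5.5 + 4 + 7 + 5.5 + 8.5 = 33
(Check: W+ + W- = 45 should equal n(n+1)/2 = 45.)
Step 4: Test statistic W = min(W+, W-) = 12.
Step 5: Ties in |d|, so use the tie-corrected normal approximation.
        E[W] = n(n+1)/4 = 9*10/4 = 22.5.
        Tie groups: |d|=2 (t=2), |d|=4 (t=2), |d|=8 (t=2); sum(t^3 - t) = 18.
        Var[W] = n(n+1)(2n+1)/24 - sum(t^3-t)/48 = 1710/24 - 18/48 = 70.875.
        z = (W - E[W]) / sqrt(Var[W]) = (12 - 22.5) / 8.4187 = -1.2472.
        Two-sided p = 2*Phi(z) = 0.212317.
Step 6: alpha = 0.05. fail to reject H0.

W+ = 12, W- = 33, W = min = 12, p = 0.212317, fail to reject H0.


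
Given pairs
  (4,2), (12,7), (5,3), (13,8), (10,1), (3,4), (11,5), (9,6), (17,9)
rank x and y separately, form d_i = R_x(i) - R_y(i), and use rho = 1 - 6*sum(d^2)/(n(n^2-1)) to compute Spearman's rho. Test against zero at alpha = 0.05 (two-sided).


Step 1: Rank x and y separately (midranks; no ties here).
rank(x): 4->2, 12->7, 5->3, 13->8, 10->5, 3->1, 11->6, 9->4, 17->9
rank(y): 2->2, 7->7, 3->3, 8->8, 1->1, 4->4, 5->5, 6->6, 9->9
Step 2: d_i = R_x(i) - R_y(i); compute d_i^2.
  (2-2)^2=0, (7-7)^2=0, (3-3)^2=0, (8-8)^2=0, (5-1)^2=16, (1-4)^2=9, (6-5)^2=1, (4-6)^2=4, (9-9)^2=0
sum(d^2) = 30.
Step 3: rho = 1 - 6*30 / (9*(9^2 - 1)) = 1 - 180/720 = 0.750000.
Step 4: Under H0, t = rho * sqrt((n-2)/(1-rho^2)) = 3.0000 ~ t(7).
Step 5: Two-sided p-value from the t-distribution with 7 df = 0.019942.
Step 6: alpha = 0.05. reject H0.

rho = 0.7500, p = 0.019942, reject H0 at alpha = 0.05.


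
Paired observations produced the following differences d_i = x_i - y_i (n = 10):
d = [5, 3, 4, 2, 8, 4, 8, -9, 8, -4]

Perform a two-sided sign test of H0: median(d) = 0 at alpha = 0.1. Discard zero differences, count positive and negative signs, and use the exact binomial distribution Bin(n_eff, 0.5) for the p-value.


Step 1: Discard zero differences. Original n = 10; n_eff = number of nonzero differences = 10.
Nonzero differences (with sign): +5, +3, +4, +2, +8, +4, +8, -9, +8, -4
Step 2: Count signs: positive = 8, negative = 2.
Step 3: Under H0: P(positive) = 0.5, so the number of positives S ~ Bin(10, 0.5).
Step 4: Two-sided exact p-value = sum of Bin(10,0.5) probabilities at or below the observed probability = 0.109375.
Step 5: alpha = 0.1. fail to reject H0.

n_eff = 10, pos = 8, neg = 2, p = 0.109375, fail to reject H0.


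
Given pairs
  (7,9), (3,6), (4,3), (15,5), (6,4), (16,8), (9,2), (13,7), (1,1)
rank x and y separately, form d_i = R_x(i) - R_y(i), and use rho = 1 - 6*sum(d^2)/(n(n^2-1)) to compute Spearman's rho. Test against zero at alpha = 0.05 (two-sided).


Step 1: Rank x and y separately (midranks; no ties here).
rank(x): 7->5, 3->2, 4->3, 15->8, 6->4, 16->9, 9->6, 13->7, 1->1
rank(y): 9->9, 6->6, 3->3, 5->5, 4->4, 8->8, 2->2, 7->7, 1->1
Step 2: d_i = R_x(i) - R_y(i); compute d_i^2.
  (5-9)^2=16, (2-6)^2=16, (3-3)^2=0, (8-5)^2=9, (4-4)^2=0, (9-8)^2=1, (6-2)^2=16, (7-7)^2=0, (1-1)^2=0
sum(d^2) = 58.
Step 3: rho = 1 - 6*58 / (9*(9^2 - 1)) = 1 - 348/720 = 0.516667.
Step 4: Under H0, t = rho * sqrt((n-2)/(1-rho^2)) = 1.5966 ~ t(7).
Step 5: Two-sided p-value from the t-distribution with 7 df = 0.154390.
Step 6: alpha = 0.05. fail to reject H0.

rho = 0.5167, p = 0.154390, fail to reject H0 at alpha = 0.05.


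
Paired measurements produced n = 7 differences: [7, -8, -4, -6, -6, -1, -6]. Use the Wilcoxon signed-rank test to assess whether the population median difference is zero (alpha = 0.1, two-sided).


Step 1: Drop any zero differences (none here) and take |d_i|.
|d| = [7, 8, 4, 6, 6, 1, 6]
Step 2: Midrank |d_i| (ties get averaged ranks).
ranks: |7|->6, |8|->7, |4|->2, |6|->4, |6|->4, |1|->1, |6|->4
Step 3: Attach original signs; sum ranks with positive sign and with negative sign.
W+ = 6 = 6
W- = 7 + 2 + 4 + 4 + 1 + 4 = 22
(Check: W+ + W- = 28 should equal n(n+1)/2 = 28.)
Step 4: Test statistic W = min(W+, W-) = 6.
Step 5: Ties in |d|, so use the tie-corrected normal approximation.
        E[W] = n(n+1)/4 = 7*8/4 = 14.
        Tie groups: |d|=6 (t=3); sum(t^3 - t) = 24.
        Var[W] = n(n+1)(2n+1)/24 - sum(t^3-t)/48 = 840/24 - 24/48 = 34.5.
        z = (W - E[W]) / sqrt(Var[W]) = (6 - 14) / 5.8737 = -1.3620.
        Two-sided p = 2*Phi(z) = 0.173195.
Step 6: alpha = 0.1. fail to reject H0.

W+ = 6, W- = 22, W = min = 6, p = 0.173195, fail to reject H0.


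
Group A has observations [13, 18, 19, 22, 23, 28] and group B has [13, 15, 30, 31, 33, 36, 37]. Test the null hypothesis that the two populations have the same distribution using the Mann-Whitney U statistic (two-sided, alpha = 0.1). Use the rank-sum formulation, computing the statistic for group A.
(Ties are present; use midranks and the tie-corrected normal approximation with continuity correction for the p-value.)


Step 1: Combine and sort all 13 observations; assign midranks.
sorted (value, group): (13,X), (13,Y), (15,Y), (18,X), (19,X), (22,X), (23,X), (28,X), (30,Y), (31,Y), (33,Y), (36,Y), (37,Y)
ranks: 13->1.5, 13->1.5, 15->3, 18->4, 19->5, 22->6, 23->7, 28->8, 30->9, 31->10, 33->11, 36->12, 37->13
Step 2: Rank sum for X: R1 = 1.5 + 4 + 5 + 6 + 7 + 8 = 31.5.
Step 3: U_X = R1 - n1(n1+1)/2 = 31.5 - 6*7/2 = 31.5 - 21 = 10.5.
       U_Y = n1*n2 - U_X = 42 - 10.5 = 31.5.
Step 4: Ties are present, so use the tie-corrected normal approximation (with continuity correction) for the p-value.
Step 5: p-value = 0.152563; compare to alpha = 0.1. fail to reject H0.

U_X = 10.5, p = 0.152563, fail to reject H0 at alpha = 0.1.


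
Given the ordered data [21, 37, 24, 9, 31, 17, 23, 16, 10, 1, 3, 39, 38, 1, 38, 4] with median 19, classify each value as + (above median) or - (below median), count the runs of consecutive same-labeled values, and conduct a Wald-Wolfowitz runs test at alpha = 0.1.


Step 1: Compute median = 19; label A = above, B = below.
Labels in order: AAABABABBBBAABAB  (n_A = 8, n_B = 8)
Step 2: Count runs R = 10.
Step 3: Under H0 (random ordering), E[R] = 2*n_A*n_B/(n_A+n_B) + 1 = 2*8*8/16 + 1 = 9.0000.
        Var[R] = 2*n_A*n_B*(2*n_A*n_B - n_A - n_B) / ((n_A+n_B)^2 * (n_A+n_B-1)) = 14336/3840 = 3.7333.
        SD[R] = 1.9322.
Step 4: Continuity-corrected z = (R - 0.5 - E[R]) / SD[R] = (10 - 0.5 - 9.0000) / 1.9322 = 0.2588.
Step 5: Two-sided p-value via normal approximation = 2*(1 - Phi(|z|)) = 0.795809.
Step 6: alpha = 0.1. fail to reject H0.

R = 10, z = 0.2588, p = 0.795809, fail to reject H0.


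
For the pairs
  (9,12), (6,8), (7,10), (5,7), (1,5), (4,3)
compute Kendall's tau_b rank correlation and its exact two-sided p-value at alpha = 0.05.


Step 1: Enumerate the 15 unordered pairs (i,j) with i<j and classify each by sign(x_j-x_i) * sign(y_j-y_i).
  (1,2):dx=-3,dy=-4->C; (1,3):dx=-2,dy=-2->C; (1,4):dx=-4,dy=-5->C; (1,5):dx=-8,dy=-7->C
  (1,6):dx=-5,dy=-9->C; (2,3):dx=+1,dy=+2->C; (2,4):dx=-1,dy=-1->C; (2,5):dx=-5,dy=-3->C
  (2,6):dx=-2,dy=-5->C; (3,4):dx=-2,dy=-3->C; (3,5):dx=-6,dy=-5->C; (3,6):dx=-3,dy=-7->C
  (4,5):dx=-4,dy=-2->C; (4,6):dx=-1,dy=-4->C; (5,6):dx=+3,dy=-2->D
Step 2: C = 14, D = 1, total pairs = 15.
Step 3: tau = (C - D)/(n(n-1)/2) = (14 - 1)/15 = 0.866667.
Step 4: Exact two-sided p-value (enumerate n! = 720 permutations of y under H0): p = 0.016667.
Step 5: alpha = 0.05. reject H0.

tau_b = 0.8667 (C=14, D=1), p = 0.016667, reject H0.


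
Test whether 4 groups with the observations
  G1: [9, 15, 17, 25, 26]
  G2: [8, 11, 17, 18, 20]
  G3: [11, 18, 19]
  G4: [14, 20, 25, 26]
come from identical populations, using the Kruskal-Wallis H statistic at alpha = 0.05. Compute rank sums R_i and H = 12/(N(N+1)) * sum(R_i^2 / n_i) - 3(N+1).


Step 1: Combine all N = 17 observations and assign midranks.
sorted (value, group, rank): (8,G2,1), (9,G1,2), (11,G2,3.5), (11,G3,3.5), (14,G4,5), (15,G1,6), (17,G1,7.5), (17,G2,7.5), (18,G2,9.5), (18,G3,9.5), (19,G3,11), (20,G2,12.5), (20,G4,12.5), (25,G1,14.5), (25,G4,14.5), (26,G1,16.5), (26,G4,16.5)
Step 2: Sum ranks within each group.
R_1 = 46.5 (n_1 = 5)
R_2 = 34 (n_2 = 5)
R_3 = 24 (n_3 = 3)
R_4 = 48.5 (n_4 = 4)
Step 3: H = 12/(N(N+1)) * sum(R_i^2/n_i) - 3(N+1)
     = 12/(17*18) * (46.5^2/5 + 34^2/5 + 24^2/3 + 48.5^2/4) - 3*18
     = 0.039216 * 1443.71 - 54
     = 2.616176.
Step 4: Ties present; correction factor C = 1 - 36/(17^3 - 17) = 0.992647. Corrected H = 2.616176 / 0.992647 = 2.635556.
Step 5: Under H0, H ~ chi^2(3); p-value = 0.451290.
Step 6: alpha = 0.05. fail to reject H0.

H = 2.6356, df = 3, p = 0.451290, fail to reject H0.


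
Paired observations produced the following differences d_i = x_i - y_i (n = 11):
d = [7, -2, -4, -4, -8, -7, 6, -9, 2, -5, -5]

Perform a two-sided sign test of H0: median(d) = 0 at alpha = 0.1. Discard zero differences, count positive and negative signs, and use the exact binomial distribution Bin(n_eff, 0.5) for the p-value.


Step 1: Discard zero differences. Original n = 11; n_eff = number of nonzero differences = 11.
Nonzero differences (with sign): +7, -2, -4, -4, -8, -7, +6, -9, +2, -5, -5
Step 2: Count signs: positive = 3, negative = 8.
Step 3: Under H0: P(positive) = 0.5, so the number of positives S ~ Bin(11, 0.5).
Step 4: Two-sided exact p-value = sum of Bin(11,0.5) probabilities at or below the observed probability = 0.226562.
Step 5: alpha = 0.1. fail to reject H0.

n_eff = 11, pos = 3, neg = 8, p = 0.226562, fail to reject H0.


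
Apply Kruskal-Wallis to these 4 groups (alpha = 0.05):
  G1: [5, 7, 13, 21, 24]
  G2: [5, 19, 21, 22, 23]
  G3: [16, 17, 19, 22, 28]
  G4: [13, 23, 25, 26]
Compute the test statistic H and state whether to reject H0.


Step 1: Combine all N = 19 observations and assign midranks.
sorted (value, group, rank): (5,G1,1.5), (5,G2,1.5), (7,G1,3), (13,G1,4.5), (13,G4,4.5), (16,G3,6), (17,G3,7), (19,G2,8.5), (19,G3,8.5), (21,G1,10.5), (21,G2,10.5), (22,G2,12.5), (22,G3,12.5), (23,G2,14.5), (23,G4,14.5), (24,G1,16), (25,G4,17), (26,G4,18), (28,G3,19)
Step 2: Sum ranks within each group.
R_1 = 35.5 (n_1 = 5)
R_2 = 47.5 (n_2 = 5)
R_3 = 53 (n_3 = 5)
R_4 = 54 (n_4 = 4)
Step 3: H = 12/(N(N+1)) * sum(R_i^2/n_i) - 3(N+1)
     = 12/(19*20) * (35.5^2/5 + 47.5^2/5 + 53^2/5 + 54^2/4) - 3*20
     = 0.031579 * 1994.1 - 60
     = 2.971579.
Step 4: Ties present; correction factor C = 1 - 36/(19^3 - 19) = 0.994737. Corrected H = 2.971579 / 0.994737 = 2.987302.
Step 5: Under H0, H ~ chi^2(3); p-value = 0.393587.
Step 6: alpha = 0.05. fail to reject H0.

H = 2.9873, df = 3, p = 0.393587, fail to reject H0.


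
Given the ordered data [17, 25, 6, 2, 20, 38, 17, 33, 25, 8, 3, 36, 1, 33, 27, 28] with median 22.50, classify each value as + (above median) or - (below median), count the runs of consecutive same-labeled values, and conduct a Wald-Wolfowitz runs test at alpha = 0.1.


Step 1: Compute median = 22.50; label A = above, B = below.
Labels in order: BABBBABAABBABAAA  (n_A = 8, n_B = 8)
Step 2: Count runs R = 10.
Step 3: Under H0 (random ordering), E[R] = 2*n_A*n_B/(n_A+n_B) + 1 = 2*8*8/16 + 1 = 9.0000.
        Var[R] = 2*n_A*n_B*(2*n_A*n_B - n_A - n_B) / ((n_A+n_B)^2 * (n_A+n_B-1)) = 14336/3840 = 3.7333.
        SD[R] = 1.9322.
Step 4: Continuity-corrected z = (R - 0.5 - E[R]) / SD[R] = (10 - 0.5 - 9.0000) / 1.9322 = 0.2588.
Step 5: Two-sided p-value via normal approximation = 2*(1 - Phi(|z|)) = 0.795809.
Step 6: alpha = 0.1. fail to reject H0.

R = 10, z = 0.2588, p = 0.795809, fail to reject H0.


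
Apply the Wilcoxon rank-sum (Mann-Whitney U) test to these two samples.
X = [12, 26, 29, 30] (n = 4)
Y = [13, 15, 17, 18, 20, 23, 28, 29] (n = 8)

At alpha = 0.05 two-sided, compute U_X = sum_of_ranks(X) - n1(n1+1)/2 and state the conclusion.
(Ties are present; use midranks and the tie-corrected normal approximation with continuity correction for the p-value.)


Step 1: Combine and sort all 12 observations; assign midranks.
sorted (value, group): (12,X), (13,Y), (15,Y), (17,Y), (18,Y), (20,Y), (23,Y), (26,X), (28,Y), (29,X), (29,Y), (30,X)
ranks: 12->1, 13->2, 15->3, 17->4, 18->5, 20->6, 23->7, 26->8, 28->9, 29->10.5, 29->10.5, 30->12
Step 2: Rank sum for X: R1 = 1 + 8 + 10.5 + 12 = 31.5.
Step 3: U_X = R1 - n1(n1+1)/2 = 31.5 - 4*5/2 = 31.5 - 10 = 21.5.
       U_Y = n1*n2 - U_X = 32 - 21.5 = 10.5.
Step 4: Ties are present, so use the tie-corrected normal approximation (with continuity correction) for the p-value.
Step 5: p-value = 0.394938; compare to alpha = 0.05. fail to reject H0.

U_X = 21.5, p = 0.394938, fail to reject H0 at alpha = 0.05.


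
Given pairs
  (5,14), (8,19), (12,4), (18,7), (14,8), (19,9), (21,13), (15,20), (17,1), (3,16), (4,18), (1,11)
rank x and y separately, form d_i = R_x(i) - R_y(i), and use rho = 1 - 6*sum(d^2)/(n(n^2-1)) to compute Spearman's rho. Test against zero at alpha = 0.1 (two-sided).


Step 1: Rank x and y separately (midranks; no ties here).
rank(x): 5->4, 8->5, 12->6, 18->10, 14->7, 19->11, 21->12, 15->8, 17->9, 3->2, 4->3, 1->1
rank(y): 14->8, 19->11, 4->2, 7->3, 8->4, 9->5, 13->7, 20->12, 1->1, 16->9, 18->10, 11->6
Step 2: d_i = R_x(i) - R_y(i); compute d_i^2.
  (4-8)^2=16, (5-11)^2=36, (6-2)^2=16, (10-3)^2=49, (7-4)^2=9, (11-5)^2=36, (12-7)^2=25, (8-12)^2=16, (9-1)^2=64, (2-9)^2=49, (3-10)^2=49, (1-6)^2=25
sum(d^2) = 390.
Step 3: rho = 1 - 6*390 / (12*(12^2 - 1)) = 1 - 2340/1716 = -0.363636.
Step 4: Under H0, t = rho * sqrt((n-2)/(1-rho^2)) = -1.2344 ~ t(10).
Step 5: Two-sided p-value from the t-distribution with 10 df = 0.245265.
Step 6: alpha = 0.1. fail to reject H0.

rho = -0.3636, p = 0.245265, fail to reject H0 at alpha = 0.1.
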